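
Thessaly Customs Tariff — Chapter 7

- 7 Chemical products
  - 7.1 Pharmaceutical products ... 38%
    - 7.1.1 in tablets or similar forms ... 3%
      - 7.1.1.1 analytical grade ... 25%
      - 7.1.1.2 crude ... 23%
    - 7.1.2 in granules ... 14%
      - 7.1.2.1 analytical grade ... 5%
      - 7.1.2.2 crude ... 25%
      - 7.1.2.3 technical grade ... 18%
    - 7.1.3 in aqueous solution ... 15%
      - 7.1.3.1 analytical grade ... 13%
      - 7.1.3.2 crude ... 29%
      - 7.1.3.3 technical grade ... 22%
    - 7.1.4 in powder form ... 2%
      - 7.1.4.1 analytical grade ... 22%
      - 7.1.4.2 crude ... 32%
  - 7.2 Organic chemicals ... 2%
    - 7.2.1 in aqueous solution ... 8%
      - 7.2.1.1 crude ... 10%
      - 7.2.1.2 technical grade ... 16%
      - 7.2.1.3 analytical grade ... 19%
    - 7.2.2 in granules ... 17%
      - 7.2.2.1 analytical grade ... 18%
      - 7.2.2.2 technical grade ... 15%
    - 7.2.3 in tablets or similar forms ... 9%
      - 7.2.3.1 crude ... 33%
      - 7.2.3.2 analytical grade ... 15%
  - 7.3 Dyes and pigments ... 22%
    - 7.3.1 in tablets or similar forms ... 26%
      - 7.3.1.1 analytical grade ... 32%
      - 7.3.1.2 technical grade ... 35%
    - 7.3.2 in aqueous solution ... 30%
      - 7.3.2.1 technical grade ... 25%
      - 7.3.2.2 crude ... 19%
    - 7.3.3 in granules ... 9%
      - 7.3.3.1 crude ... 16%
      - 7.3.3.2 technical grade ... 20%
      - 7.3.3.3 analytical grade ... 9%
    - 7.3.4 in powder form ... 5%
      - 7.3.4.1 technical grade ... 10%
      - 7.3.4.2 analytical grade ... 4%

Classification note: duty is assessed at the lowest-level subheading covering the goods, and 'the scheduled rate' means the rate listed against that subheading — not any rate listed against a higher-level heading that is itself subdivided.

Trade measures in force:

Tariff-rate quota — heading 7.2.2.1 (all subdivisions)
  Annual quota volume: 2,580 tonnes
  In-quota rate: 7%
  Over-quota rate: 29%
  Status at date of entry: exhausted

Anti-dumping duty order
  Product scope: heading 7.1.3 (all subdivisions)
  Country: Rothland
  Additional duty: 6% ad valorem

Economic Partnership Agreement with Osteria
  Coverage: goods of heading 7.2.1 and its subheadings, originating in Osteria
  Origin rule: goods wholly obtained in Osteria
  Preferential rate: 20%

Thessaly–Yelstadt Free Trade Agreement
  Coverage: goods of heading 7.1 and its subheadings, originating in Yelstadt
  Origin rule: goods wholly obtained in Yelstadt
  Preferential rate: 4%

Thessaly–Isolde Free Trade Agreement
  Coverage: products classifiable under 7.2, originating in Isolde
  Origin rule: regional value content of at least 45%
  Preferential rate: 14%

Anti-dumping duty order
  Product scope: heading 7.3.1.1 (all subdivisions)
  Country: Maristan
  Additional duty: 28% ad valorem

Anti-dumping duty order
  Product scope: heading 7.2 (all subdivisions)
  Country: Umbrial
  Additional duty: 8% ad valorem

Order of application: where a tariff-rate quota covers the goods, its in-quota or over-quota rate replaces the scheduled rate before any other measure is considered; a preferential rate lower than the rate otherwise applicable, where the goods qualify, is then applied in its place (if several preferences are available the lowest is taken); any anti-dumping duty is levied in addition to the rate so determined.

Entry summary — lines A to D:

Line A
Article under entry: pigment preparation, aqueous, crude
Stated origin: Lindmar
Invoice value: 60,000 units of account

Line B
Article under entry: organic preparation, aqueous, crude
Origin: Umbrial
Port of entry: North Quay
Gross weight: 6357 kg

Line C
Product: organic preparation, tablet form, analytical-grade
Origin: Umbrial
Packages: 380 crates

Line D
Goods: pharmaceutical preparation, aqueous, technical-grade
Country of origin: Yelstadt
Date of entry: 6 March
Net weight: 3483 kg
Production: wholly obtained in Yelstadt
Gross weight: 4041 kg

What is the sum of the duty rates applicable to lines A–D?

Line A: pigment → 7.3; aqueous → 7.3.2; crude → 7.3.2.2. Scheduled 19%. No special measure applies. → 19%.
Line B: organic → 7.2; aqueous → 7.2.1; crude → 7.2.1.1. Scheduled 10%. anti-dumping (Umbrial, 7.2): +8%; total 10% + 8% = 18%. → 18%.
Line C: organic → 7.2; tablet form → 7.2.3; analytical-grade → 7.2.3.2. Scheduled 15%. anti-dumping (Umbrial, 7.2): +8%; total 15% + 8% = 23%. → 23%.
Line D: pharmaceutical → 7.1; aqueous → 7.1.3; technical-grade → 7.1.3.3. Scheduled 22%. Yelstadt agreement on 7.1: wholly obtained → 4% available; preferential 4%. → 4%.
Sum: 19% + 18% + 23% + 4% = 64%.

64%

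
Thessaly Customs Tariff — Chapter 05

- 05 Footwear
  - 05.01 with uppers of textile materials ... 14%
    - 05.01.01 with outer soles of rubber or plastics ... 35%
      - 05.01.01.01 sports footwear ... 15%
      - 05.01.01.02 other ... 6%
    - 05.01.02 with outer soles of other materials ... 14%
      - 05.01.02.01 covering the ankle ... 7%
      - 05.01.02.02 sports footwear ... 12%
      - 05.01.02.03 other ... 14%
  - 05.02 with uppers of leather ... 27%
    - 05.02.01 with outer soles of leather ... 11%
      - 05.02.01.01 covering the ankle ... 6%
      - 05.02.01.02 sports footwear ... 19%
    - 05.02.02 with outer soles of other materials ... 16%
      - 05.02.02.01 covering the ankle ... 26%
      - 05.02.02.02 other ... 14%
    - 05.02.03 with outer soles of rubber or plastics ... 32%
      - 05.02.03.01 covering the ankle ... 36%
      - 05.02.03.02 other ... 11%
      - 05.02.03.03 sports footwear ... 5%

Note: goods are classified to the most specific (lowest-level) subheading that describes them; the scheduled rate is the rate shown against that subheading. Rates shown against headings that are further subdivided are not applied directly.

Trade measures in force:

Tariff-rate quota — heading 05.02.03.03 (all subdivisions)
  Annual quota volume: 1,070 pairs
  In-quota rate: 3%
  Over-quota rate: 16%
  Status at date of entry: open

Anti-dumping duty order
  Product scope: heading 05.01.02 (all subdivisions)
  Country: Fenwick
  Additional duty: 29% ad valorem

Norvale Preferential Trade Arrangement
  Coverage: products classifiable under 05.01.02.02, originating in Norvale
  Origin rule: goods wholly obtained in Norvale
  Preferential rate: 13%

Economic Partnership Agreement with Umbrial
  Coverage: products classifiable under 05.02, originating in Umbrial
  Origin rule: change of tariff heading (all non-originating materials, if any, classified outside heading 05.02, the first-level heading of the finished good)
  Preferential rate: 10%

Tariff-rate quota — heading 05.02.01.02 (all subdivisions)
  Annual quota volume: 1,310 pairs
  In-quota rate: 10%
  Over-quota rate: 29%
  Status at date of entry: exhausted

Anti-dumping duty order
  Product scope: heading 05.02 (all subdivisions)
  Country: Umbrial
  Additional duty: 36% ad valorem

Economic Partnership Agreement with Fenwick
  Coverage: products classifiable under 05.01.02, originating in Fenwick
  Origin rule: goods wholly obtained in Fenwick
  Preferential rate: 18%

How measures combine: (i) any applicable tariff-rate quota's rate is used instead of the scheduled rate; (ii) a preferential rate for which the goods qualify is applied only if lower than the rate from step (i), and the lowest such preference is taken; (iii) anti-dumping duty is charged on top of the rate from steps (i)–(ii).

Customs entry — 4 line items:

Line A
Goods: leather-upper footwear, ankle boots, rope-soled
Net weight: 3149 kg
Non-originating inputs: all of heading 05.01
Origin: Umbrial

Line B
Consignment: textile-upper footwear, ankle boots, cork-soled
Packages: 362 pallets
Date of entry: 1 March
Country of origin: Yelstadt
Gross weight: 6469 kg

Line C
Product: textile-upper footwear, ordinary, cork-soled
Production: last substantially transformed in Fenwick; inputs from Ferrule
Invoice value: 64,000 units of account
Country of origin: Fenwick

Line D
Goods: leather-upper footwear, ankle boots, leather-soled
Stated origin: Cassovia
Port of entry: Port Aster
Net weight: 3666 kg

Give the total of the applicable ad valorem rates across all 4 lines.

Line A: leather-upper → 05.02; rope-soled → 05.02.02; ankle boots → 05.02.02.01. Scheduled 26%. Umbrial agreement on 05.02: CTH met → 10% available; preferential 10%; anti-dumping (Umbrial, 05.02): +36%; total 10% + 36% = 46%. → 46%.
Line B: textile-upper → 05.01; cork-soled → 05.01.02; ankle boots → 05.01.02.01. Scheduled 7%. No special measure applies. → 7%.
Line C: textile-upper → 05.01; cork-soled → 05.01.02; ordinary → 05.01.02.03. Scheduled 14%. Fenwick agreement on 05.01.02: not wholly obtained; anti-dumping (Fenwick, 05.01.02): +29%; total 14% + 29% = 43%. → 43%.
Line D: leather-upper → 05.02; leather-soled → 05.02.01; ankle boots → 05.02.01.01. Scheduled 6%. No special measure applies. → 6%.
Sum: 46% + 7% + 43% + 6% = 102%.

102%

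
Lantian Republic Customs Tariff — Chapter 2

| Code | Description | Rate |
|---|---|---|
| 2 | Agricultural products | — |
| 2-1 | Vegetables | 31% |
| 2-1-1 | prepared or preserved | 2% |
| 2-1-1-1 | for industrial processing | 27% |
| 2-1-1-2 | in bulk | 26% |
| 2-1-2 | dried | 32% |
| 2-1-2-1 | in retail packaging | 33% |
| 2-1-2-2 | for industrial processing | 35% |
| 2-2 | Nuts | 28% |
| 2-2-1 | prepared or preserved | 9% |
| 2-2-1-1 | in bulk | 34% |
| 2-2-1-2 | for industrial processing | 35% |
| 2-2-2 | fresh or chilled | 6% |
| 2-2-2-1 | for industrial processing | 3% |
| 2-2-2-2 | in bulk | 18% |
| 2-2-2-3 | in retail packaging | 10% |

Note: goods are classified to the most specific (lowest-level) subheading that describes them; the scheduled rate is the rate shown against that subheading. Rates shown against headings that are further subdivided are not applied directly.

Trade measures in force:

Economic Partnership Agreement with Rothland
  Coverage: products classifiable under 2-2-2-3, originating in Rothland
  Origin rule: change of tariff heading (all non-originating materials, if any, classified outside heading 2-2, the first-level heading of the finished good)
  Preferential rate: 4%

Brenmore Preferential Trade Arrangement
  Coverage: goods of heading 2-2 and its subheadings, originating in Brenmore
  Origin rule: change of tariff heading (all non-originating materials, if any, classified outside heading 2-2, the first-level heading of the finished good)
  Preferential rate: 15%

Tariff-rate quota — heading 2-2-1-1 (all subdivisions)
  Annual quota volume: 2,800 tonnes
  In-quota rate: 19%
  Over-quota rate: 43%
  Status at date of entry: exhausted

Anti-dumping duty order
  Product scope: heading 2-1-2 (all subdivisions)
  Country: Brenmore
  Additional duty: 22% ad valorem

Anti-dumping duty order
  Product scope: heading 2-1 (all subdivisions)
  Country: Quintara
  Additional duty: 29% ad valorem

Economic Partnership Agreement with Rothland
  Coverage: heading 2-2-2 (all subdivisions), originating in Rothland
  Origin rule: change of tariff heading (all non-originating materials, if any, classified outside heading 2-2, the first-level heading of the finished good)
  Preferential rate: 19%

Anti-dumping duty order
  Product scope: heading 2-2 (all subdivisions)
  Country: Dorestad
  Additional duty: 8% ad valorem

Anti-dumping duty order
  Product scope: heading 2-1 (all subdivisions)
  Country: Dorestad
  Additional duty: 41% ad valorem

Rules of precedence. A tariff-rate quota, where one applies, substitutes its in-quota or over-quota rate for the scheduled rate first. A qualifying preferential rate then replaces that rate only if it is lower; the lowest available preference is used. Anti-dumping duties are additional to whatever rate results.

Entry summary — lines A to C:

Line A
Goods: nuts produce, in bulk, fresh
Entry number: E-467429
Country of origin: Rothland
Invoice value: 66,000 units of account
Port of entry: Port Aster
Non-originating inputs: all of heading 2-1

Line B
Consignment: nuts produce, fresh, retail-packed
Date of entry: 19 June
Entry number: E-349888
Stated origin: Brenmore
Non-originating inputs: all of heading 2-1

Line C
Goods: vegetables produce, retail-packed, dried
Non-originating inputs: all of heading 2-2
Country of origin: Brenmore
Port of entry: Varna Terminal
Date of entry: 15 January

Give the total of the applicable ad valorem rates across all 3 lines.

83%

Line A: nuts → 2-2; fresh → 2-2-2; in bulk → 2-2-2-2. Scheduled 18%. Rothland agreement on 2-2-2-3: 2-2-2-2 not covered; Rothland agreement on 2-2-2: CTH met → 19% available; preference 19% not lower than 18% → no reduction. → 18%.
Line B: nuts → 2-2; fresh → 2-2-2; retail-packed → 2-2-2-3. Scheduled 10%. Brenmore agreement on 2-2: CTH met → 15% available; preference 15% not lower than 10% → no reduction. → 10%.
Line C: vegetables → 2-1; dried → 2-1-2; retail-packed → 2-1-2-1. Scheduled 33%. Brenmore agreement on 2-2: 2-1-2-1 not covered; anti-dumping (Brenmore, 2-1-2): +22%; total 33% + 22% = 55%. → 55%.
Sum: 18% + 10% + 55% = 83%.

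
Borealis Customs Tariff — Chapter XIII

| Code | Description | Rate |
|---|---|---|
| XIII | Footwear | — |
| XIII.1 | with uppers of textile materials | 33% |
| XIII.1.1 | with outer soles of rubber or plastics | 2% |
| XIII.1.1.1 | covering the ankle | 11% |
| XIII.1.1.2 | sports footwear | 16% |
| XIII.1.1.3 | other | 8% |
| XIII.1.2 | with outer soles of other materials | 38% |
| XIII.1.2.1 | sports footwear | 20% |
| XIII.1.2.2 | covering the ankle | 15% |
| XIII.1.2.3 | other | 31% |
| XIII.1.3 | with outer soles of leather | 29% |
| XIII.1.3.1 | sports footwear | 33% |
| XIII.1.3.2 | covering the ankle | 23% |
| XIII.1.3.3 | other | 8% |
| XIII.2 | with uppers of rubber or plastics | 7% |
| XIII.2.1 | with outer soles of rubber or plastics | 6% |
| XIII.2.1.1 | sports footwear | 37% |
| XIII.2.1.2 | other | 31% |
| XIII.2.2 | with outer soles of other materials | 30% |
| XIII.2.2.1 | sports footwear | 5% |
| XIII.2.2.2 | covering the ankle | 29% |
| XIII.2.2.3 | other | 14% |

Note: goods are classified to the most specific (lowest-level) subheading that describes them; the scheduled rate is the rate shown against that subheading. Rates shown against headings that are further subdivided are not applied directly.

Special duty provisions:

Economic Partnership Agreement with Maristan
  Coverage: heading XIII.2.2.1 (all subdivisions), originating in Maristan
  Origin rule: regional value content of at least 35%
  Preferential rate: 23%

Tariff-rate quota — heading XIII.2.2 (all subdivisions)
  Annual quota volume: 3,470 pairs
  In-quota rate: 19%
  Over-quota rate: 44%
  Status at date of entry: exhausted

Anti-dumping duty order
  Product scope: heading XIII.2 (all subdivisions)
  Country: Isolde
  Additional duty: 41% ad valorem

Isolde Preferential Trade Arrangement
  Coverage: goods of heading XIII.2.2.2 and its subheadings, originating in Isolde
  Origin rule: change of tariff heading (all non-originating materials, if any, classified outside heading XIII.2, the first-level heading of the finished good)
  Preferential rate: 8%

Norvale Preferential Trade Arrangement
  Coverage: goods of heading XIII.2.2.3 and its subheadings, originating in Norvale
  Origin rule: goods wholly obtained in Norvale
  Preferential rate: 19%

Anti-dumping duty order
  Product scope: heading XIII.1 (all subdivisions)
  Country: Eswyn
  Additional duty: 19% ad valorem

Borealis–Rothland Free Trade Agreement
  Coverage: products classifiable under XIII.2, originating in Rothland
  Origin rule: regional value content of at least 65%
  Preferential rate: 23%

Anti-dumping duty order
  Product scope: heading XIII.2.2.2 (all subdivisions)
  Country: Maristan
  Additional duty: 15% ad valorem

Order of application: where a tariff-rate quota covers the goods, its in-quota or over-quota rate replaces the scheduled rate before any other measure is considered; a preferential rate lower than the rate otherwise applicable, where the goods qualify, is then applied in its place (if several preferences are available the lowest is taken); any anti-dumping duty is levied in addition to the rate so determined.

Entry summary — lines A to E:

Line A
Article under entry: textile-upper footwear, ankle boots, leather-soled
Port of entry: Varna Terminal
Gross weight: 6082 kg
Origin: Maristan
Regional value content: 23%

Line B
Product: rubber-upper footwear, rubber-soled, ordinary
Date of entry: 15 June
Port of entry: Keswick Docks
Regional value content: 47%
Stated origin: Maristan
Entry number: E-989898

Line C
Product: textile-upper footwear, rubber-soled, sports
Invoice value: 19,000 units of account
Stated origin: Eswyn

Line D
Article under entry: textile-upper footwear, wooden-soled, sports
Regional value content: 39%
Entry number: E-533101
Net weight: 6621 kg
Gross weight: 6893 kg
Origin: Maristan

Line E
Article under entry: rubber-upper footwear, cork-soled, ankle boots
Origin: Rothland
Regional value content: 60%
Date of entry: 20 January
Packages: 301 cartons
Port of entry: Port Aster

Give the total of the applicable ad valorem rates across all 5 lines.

Line A: textile-upper → XIII.1; leather-soled → XIII.1.3; ankle boots → XIII.1.3.2. Scheduled 23%. Maristan agreement on XIII.2.2.1: XIII.1.3.2 not covered. → 23%.
Line B: rubber-upper → XIII.2; rubber-soled → XIII.2.1; ordinary → XIII.2.1.2. Scheduled 31%. Maristan agreement on XIII.2.2.1: XIII.2.1.2 not covered. → 31%.
Line C: textile-upper → XIII.1; rubber-soled → XIII.1.1; sports → XIII.1.1.2. Scheduled 16%. anti-dumping (Eswyn, XIII.1): +19%; total 16% + 19% = 35%. → 35%.
Line D: textile-upper → XIII.1; wooden-soled → XIII.1.2; sports → XIII.1.2.1. Scheduled 20%. Maristan agreement on XIII.2.2.1: XIII.1.2.1 not covered. → 20%.
Line E: rubber-upper → XIII.2; cork-soled → XIII.2.2; ankle boots → XIII.2.2.2. Scheduled 29%. quota on XIII.2.2 exhausted → over-quota 44%; Rothland agreement on XIII.2: RVC < 65%. → 44%.
Sum: 23% + 31% + 35% + 20% + 44% = 153%.

153%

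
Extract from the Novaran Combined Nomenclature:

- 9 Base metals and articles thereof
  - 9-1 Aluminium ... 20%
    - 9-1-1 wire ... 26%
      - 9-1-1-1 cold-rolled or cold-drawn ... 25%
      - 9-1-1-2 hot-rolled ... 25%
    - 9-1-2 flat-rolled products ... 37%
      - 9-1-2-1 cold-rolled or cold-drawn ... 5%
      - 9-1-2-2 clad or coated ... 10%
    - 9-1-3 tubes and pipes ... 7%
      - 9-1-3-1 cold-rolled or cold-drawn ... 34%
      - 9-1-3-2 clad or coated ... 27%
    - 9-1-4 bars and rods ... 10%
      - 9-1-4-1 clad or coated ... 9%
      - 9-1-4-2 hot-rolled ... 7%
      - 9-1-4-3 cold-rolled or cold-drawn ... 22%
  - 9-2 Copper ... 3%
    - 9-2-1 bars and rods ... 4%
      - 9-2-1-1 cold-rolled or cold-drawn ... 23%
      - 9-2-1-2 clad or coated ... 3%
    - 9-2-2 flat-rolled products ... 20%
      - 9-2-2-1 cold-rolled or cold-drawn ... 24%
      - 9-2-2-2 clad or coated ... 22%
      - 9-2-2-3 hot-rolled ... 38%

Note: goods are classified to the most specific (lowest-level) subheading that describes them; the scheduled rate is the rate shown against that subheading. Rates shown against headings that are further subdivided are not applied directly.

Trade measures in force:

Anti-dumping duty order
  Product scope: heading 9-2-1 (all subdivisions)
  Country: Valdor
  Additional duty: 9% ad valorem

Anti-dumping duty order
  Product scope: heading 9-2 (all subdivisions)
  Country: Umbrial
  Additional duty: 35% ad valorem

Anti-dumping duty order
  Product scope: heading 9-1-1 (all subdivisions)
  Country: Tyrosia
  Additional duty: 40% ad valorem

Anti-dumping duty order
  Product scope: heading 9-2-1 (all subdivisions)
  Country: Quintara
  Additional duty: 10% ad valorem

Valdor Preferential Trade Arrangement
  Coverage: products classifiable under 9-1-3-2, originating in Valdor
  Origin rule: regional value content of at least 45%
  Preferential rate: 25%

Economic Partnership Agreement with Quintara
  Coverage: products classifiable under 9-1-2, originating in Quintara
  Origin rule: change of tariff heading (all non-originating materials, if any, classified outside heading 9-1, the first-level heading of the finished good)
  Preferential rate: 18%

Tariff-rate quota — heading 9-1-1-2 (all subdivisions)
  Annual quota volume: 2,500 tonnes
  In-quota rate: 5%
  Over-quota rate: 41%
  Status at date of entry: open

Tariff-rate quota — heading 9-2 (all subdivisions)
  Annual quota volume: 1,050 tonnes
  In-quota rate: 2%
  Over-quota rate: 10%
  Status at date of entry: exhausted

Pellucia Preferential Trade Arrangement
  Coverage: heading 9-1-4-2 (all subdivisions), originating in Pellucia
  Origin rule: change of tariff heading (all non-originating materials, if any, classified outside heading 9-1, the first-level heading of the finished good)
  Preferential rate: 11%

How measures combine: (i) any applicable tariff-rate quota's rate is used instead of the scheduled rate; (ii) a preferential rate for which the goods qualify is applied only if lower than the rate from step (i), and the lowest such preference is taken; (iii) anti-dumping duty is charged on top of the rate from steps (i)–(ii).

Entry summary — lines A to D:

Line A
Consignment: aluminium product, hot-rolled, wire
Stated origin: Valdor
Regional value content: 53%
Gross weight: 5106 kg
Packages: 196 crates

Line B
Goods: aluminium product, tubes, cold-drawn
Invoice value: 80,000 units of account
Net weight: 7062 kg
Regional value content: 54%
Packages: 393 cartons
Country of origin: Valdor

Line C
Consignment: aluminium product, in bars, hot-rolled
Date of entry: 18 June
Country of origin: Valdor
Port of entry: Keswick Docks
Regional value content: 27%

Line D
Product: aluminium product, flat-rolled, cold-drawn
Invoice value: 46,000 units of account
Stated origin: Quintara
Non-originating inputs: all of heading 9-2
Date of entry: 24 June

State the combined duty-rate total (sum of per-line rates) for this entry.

Line A: aluminium → 9-1; wire → 9-1-1; hot-rolled → 9-1-1-2. Scheduled 25%. quota on 9-1-1-2 open → in-quota 5%; Valdor agreement on 9-1-3-2: 9-1-1-2 not covered. → 5%.
Line B: aluminium → 9-1; tubes → 9-1-3; cold-drawn → 9-1-3-1. Scheduled 34%. Valdor agreement on 9-1-3-2: 9-1-3-1 not covered. → 34%.
Line C: aluminium → 9-1; in bars → 9-1-4; hot-rolled → 9-1-4-2. Scheduled 7%. Valdor agreement on 9-1-3-2: 9-1-4-2 not covered. → 7%.
Line D: aluminium → 9-1; flat-rolled → 9-1-2; cold-drawn → 9-1-2-1. Scheduled 5%. Quintara agreement on 9-1-2: CTH met → 18% available; preference 18% not lower than 5% → no reduction. → 5%.
Sum: 5% + 34% + 7% + 5% = 51%.

51%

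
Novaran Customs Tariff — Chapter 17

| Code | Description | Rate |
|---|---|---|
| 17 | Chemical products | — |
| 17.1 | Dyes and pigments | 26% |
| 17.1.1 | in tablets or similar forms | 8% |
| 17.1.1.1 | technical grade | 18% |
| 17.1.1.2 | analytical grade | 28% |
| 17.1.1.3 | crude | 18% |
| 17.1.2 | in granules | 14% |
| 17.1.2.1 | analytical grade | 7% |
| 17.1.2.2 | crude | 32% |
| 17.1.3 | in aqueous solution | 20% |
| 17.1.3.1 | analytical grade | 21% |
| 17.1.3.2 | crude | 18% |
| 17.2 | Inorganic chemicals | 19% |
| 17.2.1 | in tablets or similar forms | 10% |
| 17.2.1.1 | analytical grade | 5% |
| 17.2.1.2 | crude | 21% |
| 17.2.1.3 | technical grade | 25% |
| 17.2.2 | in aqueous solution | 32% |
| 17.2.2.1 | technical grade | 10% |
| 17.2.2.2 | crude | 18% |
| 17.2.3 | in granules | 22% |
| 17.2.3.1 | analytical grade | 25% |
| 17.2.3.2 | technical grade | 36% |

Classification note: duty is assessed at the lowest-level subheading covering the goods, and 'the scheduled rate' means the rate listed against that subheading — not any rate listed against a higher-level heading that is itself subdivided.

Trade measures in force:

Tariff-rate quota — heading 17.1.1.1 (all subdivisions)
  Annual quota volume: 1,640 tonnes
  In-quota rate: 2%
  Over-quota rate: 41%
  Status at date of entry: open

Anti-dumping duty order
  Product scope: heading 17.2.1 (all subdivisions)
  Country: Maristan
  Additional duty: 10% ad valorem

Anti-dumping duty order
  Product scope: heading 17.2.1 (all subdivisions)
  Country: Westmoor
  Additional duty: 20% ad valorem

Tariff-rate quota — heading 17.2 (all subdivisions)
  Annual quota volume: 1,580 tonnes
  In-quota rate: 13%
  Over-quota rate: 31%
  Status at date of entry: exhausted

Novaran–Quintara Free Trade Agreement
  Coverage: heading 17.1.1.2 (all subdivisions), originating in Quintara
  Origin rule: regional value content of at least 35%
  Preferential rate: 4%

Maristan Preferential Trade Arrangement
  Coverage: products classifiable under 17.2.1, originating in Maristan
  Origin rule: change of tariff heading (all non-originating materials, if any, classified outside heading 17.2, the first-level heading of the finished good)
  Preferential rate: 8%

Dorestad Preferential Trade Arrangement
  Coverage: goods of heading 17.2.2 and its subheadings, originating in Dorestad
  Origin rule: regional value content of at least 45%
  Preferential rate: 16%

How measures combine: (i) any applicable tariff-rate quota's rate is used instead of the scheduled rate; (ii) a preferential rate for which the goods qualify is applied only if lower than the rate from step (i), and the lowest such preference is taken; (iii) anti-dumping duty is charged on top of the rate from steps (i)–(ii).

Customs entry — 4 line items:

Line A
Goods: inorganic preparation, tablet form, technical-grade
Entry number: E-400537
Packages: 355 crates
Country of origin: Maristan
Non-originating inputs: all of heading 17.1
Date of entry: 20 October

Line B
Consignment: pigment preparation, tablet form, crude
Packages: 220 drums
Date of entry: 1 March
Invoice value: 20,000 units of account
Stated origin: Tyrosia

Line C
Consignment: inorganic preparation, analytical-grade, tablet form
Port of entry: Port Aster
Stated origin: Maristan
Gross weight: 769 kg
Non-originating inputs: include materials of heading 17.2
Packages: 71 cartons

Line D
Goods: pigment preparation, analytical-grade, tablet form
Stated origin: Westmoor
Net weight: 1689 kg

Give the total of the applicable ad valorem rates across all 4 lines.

Line A: inorganic → 17.2; tablet form → 17.2.1; technical-grade → 17.2.1.3. Scheduled 25%. quota on 17.2 exhausted → over-quota 31%; Maristan agreement on 17.2.1: CTH met → 8% available; preferential 8%; anti-dumping (Maristan, 17.2.1): +10%; total 8% + 10% = 18%. → 18%.
Line B: pigment → 17.1; tablet form → 17.1.1; crude → 17.1.1.3. Scheduled 18%. No special measure applies. → 18%.
Line C: inorganic → 17.2; tablet form → 17.2.1; analytical-grade → 17.2.1.1. Scheduled 5%. quota on 17.2 exhausted → over-quota 31%; Maristan agreement on 17.2.1: CTH not met; anti-dumping (Maristan, 17.2.1): +10%; total 31% + 10% = 41%. → 41%.
Line D: pigment → 17.1; tablet form → 17.1.1; analytical-grade → 17.1.1.2. Scheduled 28%. No special measure applies. → 28%.
Sum: 18% + 18% + 41% + 28% = 105%.

105%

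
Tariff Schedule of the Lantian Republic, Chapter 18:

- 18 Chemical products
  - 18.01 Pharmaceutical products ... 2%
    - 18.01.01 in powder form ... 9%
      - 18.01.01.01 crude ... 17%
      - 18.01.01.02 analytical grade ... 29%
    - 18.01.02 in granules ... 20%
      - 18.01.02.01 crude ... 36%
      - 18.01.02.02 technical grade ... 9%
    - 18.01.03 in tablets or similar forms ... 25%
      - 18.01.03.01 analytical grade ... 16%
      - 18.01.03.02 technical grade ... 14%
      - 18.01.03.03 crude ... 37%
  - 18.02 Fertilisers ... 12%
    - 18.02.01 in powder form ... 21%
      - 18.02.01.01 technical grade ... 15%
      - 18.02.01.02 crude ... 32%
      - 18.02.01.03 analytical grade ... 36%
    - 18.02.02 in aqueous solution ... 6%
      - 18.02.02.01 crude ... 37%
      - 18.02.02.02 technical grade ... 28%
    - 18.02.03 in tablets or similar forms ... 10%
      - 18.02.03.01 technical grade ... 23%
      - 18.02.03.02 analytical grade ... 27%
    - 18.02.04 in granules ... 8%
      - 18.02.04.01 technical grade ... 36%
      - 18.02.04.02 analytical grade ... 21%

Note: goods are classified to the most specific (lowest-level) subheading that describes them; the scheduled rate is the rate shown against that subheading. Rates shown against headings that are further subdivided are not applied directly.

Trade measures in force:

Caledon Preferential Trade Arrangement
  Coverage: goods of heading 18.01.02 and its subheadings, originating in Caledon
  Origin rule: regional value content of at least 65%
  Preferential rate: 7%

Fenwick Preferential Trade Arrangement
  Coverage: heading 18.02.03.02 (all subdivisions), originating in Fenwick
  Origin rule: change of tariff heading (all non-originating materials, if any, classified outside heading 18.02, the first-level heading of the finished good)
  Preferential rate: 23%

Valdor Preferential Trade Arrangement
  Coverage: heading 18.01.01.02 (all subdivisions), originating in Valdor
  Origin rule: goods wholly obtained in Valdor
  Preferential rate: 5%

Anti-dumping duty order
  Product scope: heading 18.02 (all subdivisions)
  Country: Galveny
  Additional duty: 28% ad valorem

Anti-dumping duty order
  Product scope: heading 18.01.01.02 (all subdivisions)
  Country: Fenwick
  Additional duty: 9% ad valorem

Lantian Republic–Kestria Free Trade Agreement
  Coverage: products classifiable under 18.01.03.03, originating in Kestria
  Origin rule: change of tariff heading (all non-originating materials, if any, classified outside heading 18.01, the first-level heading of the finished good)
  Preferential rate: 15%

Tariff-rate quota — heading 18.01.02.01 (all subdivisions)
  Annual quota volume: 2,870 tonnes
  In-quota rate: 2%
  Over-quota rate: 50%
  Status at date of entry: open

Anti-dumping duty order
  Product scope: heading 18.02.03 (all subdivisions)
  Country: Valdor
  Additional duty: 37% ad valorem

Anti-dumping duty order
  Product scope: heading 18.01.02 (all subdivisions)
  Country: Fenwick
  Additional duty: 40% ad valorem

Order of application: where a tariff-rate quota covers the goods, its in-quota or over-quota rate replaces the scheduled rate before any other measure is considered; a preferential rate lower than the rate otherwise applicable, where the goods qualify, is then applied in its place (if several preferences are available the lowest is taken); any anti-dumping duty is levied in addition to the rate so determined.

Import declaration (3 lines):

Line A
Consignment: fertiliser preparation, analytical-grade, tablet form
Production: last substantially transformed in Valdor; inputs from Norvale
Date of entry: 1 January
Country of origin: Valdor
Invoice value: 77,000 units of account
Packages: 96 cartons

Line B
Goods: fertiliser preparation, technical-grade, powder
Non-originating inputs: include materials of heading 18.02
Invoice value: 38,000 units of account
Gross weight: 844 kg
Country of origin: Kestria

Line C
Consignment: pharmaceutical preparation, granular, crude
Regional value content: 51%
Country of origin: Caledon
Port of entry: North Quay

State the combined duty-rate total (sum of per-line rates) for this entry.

81%

Line A: fertiliser → 18.02; tablet form → 18.02.03; analytical-grade → 18.02.03.02. Scheduled 27%. Valdor agreement on 18.01.01.02: 18.02.03.02 not covered; anti-dumping (Valdor, 18.02.03): +37%; total 27% + 37% = 64%. → 64%.
Line B: fertiliser → 18.02; powder → 18.02.01; technical-grade → 18.02.01.01. Scheduled 15%. Kestria agreement on 18.01.03.03: 18.02.01.01 not covered. → 15%.
Line C: pharmaceutical → 18.01; granular → 18.01.02; crude → 18.01.02.01. Scheduled 36%. quota on 18.01.02.01 open → in-quota 2%; Caledon agreement on 18.01.02: RVC < 65%. → 2%.
Sum: 64% + 15% + 2% = 81%.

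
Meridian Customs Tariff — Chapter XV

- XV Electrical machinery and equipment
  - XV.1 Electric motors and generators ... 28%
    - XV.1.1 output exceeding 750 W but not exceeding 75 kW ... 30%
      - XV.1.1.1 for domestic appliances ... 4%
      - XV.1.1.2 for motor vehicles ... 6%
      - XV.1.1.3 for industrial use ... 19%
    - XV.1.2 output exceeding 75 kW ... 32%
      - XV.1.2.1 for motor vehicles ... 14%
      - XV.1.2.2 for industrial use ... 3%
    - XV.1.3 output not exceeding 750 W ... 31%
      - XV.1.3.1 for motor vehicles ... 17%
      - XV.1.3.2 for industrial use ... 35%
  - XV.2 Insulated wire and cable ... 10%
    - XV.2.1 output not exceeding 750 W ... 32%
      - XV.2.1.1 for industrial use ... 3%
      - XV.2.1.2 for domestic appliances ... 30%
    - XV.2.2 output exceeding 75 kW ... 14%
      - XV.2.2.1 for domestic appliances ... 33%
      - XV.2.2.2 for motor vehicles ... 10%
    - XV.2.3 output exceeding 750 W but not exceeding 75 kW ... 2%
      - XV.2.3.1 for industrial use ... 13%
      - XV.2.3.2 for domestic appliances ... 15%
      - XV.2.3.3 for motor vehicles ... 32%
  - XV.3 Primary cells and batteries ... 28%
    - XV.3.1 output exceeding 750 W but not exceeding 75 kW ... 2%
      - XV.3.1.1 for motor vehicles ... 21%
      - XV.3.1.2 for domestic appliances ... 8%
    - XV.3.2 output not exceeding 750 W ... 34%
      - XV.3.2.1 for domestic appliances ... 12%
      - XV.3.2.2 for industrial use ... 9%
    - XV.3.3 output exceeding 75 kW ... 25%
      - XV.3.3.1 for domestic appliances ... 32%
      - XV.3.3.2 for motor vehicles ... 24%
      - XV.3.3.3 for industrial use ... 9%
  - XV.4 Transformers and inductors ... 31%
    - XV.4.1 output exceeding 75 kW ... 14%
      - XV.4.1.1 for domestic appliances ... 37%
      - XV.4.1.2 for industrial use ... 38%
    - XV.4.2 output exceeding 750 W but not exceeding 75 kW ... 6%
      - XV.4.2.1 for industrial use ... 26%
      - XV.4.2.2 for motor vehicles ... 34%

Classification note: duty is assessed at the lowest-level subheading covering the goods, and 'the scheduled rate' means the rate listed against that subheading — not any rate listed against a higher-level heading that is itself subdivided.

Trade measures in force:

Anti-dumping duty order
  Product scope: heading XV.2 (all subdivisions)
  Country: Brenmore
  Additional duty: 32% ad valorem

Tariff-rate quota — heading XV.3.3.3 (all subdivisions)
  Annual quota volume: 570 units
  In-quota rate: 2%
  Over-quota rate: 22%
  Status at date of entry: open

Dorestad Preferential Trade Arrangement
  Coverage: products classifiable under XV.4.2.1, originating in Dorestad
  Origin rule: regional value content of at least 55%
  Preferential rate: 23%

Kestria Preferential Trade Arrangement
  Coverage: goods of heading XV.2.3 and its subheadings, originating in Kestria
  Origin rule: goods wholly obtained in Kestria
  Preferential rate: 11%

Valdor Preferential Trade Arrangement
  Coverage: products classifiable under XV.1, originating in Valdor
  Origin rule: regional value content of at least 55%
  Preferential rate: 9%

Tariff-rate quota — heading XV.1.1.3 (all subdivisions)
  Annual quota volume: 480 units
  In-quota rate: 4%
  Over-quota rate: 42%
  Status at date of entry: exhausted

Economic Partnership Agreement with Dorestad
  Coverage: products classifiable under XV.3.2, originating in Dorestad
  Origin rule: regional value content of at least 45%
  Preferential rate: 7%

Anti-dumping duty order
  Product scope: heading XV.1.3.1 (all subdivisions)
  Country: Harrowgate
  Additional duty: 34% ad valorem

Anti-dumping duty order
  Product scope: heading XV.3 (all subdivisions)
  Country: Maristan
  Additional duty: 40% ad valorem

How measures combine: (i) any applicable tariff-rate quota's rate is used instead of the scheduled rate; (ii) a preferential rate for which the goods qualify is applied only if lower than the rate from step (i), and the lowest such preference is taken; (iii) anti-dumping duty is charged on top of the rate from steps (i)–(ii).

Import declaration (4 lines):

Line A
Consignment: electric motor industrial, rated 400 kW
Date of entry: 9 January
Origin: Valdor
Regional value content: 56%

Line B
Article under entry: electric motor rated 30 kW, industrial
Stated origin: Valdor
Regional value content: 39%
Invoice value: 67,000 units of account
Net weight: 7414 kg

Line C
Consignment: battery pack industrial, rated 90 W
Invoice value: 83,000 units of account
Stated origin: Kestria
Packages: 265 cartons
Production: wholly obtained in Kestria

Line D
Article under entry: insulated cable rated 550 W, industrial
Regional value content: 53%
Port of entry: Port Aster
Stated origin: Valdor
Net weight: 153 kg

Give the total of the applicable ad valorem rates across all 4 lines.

Line A: electric motor → XV.1; rated 400 kW → XV.1.2; industrial → XV.1.2.2. Scheduled 3%. Valdor agreement on XV.1: RVC ≥ 55% → 9% available; preference 9% not lower than 3% → no reduction. → 3%.
Line B: electric motor → XV.1; rated 30 kW → XV.1.1; industrial → XV.1.1.3. Scheduled 19%. quota on XV.1.1.3 exhausted → over-quota 42%; Valdor agreement on XV.1: RVC < 55%. → 42%.
Line C: battery pack → XV.3; rated 90 W → XV.3.2; industrial → XV.3.2.2. Scheduled 9%. Kestria agreement on XV.2.3: XV.3.2.2 not covered. → 9%.
Line D: insulated cable → XV.2; rated 550 W → XV.2.1; industrial → XV.2.1.1. Scheduled 3%. Valdor agreement on XV.1: XV.2.1.1 not covered. → 3%.
Sum: 3% + 42% + 9% + 3% = 57%.

57%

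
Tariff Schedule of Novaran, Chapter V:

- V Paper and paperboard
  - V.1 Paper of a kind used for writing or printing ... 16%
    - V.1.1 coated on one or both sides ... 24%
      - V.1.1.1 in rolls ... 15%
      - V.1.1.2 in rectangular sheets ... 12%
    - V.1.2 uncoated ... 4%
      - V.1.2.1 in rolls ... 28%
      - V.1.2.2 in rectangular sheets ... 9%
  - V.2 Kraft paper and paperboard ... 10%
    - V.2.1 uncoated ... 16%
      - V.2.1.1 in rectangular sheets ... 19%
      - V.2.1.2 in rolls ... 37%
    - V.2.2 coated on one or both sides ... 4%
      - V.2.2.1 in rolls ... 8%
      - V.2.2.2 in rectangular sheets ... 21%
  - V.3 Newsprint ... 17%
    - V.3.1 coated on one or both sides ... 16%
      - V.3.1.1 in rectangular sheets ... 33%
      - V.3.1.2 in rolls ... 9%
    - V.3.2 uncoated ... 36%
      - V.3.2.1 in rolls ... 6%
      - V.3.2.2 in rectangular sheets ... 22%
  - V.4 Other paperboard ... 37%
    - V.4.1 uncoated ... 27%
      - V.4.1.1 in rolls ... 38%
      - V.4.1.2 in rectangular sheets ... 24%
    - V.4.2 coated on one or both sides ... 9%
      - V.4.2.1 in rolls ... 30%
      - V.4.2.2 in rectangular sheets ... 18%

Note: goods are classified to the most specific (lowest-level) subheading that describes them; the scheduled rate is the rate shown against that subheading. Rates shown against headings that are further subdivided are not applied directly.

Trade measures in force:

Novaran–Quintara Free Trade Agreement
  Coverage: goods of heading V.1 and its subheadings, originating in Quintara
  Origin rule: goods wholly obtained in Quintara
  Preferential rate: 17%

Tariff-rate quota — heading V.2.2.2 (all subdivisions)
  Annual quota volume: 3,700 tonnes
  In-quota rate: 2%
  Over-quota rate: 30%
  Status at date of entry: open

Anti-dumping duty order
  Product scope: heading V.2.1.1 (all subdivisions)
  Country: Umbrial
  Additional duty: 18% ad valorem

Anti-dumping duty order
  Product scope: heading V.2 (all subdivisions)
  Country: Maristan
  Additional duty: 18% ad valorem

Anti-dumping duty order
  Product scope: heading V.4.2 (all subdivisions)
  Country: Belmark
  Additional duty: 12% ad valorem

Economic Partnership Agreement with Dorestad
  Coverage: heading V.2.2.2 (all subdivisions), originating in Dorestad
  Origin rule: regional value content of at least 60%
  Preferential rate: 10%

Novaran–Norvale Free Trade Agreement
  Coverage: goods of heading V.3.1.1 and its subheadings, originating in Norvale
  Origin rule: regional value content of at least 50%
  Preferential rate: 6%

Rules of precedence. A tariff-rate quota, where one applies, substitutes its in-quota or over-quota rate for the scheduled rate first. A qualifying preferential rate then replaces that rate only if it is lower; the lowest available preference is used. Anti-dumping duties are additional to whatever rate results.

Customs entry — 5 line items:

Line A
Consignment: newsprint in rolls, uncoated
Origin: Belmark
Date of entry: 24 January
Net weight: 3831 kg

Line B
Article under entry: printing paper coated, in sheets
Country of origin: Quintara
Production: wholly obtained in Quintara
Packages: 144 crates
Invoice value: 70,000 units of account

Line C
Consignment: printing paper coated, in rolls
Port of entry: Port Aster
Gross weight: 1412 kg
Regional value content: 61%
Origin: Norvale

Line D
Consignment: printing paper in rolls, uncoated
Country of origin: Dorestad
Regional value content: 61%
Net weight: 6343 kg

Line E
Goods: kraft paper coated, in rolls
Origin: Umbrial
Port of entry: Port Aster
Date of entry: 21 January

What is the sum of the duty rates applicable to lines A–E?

69%

Line A: newsprint → V.3; uncoated → V.3.2; in rolls → V.3.2.1. Scheduled 6%. No special measure applies. → 6%.
Line B: printing paper → V.1; coated → V.1.1; in sheets → V.1.1.2. Scheduled 12%. Quintara agreement on V.1: wholly obtained → 17% available; preference 17% not lower than 12% → no reduction. → 12%.
Line C: printing paper → V.1; coated → V.1.1; in rolls → V.1.1.1. Scheduled 15%. Norvale agreement on V.3.1.1: V.1.1.1 not covered. → 15%.
Line D: printing paper → V.1; uncoated → V.1.2; in rolls → V.1.2.1. Scheduled 28%. Dorestad agreement on V.2.2.2: V.1.2.1 not covered. → 28%.
Line E: kraft paper → V.2; coated → V.2.2; in rolls → V.2.2.1. Scheduled 8%. No special measure applies. → 8%.
Sum: 6% + 12% + 15% + 28% + 8% = 69%.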